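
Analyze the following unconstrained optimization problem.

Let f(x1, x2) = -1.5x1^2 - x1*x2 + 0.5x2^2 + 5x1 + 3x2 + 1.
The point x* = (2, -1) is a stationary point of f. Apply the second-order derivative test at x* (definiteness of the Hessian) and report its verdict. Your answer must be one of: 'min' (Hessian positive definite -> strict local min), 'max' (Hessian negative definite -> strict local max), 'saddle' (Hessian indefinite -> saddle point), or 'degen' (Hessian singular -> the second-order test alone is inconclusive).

Compute the Hessian H = grad^2 f:
  H = [[-3, -1], [-1, 1]]
Verify stationarity: grad f(x*) = H x* + g = (0, 0).
Eigenvalues of H: -3.2361, 1.2361.
Eigenvalues have mixed signs, so H is indefinite -> x* is a saddle point.

saddle


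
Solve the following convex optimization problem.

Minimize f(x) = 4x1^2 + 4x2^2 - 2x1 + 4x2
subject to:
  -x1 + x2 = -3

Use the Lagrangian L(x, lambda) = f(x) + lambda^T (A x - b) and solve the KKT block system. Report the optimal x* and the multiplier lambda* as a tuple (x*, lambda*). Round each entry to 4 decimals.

Form the Lagrangian:
  L(x, lambda) = (1/2) x^T Q x + c^T x + lambda^T (A x - b)
Stationarity (grad_x L = 0): Q x + c + A^T lambda = 0.
Primal feasibility: A x = b.

This gives the KKT block system:
  [ Q   A^T ] [ x     ]   [-c ]
  [ A    0  ] [ lambda ] = [ b ]

Solving the linear system:
  x*      = (1.375, -1.625)
  lambda* = (9)
  f(x*)   = 8.875

x* = (1.375, -1.625), lambda* = (9)


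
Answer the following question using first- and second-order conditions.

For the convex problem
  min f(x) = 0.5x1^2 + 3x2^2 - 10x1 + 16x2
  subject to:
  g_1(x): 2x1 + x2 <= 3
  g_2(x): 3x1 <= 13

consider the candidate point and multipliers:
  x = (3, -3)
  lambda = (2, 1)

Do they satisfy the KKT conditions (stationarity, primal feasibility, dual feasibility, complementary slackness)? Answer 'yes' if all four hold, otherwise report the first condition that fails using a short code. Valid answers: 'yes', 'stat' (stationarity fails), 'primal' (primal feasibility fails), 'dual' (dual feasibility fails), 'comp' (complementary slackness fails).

Gradient of f: grad f(x) = Q x + c = (-7, -2)
Constraint values g_i(x) = a_i^T x - b_i:
  g_1((3, -3)) = 0
  g_2((3, -3)) = -4
Stationarity residual: grad f(x) + sum_i lambda_i a_i = (0, 0)
  -> stationarity OK
Primal feasibility (all g_i <= 0): OK
Dual feasibility (all lambda_i >= 0): OK
Complementary slackness (lambda_i * g_i(x) = 0 for all i): FAILS

Verdict: the first failing condition is complementary_slackness -> comp.

comp


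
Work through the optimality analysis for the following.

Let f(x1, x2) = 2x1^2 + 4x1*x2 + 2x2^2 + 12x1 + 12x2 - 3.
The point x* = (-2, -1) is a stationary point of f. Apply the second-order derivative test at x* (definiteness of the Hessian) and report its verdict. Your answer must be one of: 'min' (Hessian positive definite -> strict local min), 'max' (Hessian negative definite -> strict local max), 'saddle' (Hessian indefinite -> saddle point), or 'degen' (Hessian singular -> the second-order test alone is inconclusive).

Compute the Hessian H = grad^2 f:
  H = [[4, 4], [4, 4]]
Verify stationarity: grad f(x*) = H x* + g = (0, 0).
Eigenvalues of H: 0, 8.
H has a zero eigenvalue (singular; positive semidefinite but not definite), so H is neither positive definite, negative definite, nor indefinite. The second-order test alone is inconclusive -> degen.
(Indeed, f is constant along the null direction of H through x*, so x* is not a strict local extremum.)

degen


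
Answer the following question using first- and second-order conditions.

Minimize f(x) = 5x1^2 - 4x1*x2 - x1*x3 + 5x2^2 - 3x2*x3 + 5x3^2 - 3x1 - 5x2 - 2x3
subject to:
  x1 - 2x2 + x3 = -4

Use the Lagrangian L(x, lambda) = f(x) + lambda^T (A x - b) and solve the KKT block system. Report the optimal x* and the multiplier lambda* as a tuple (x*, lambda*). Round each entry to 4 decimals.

Form the Lagrangian:
  L(x, lambda) = (1/2) x^T Q x + c^T x + lambda^T (A x - b)
Stationarity (grad_x L = 0): Q x + c + A^T lambda = 0.
Primal feasibility: A x = b.

This gives the KKT block system:
  [ Q   A^T ] [ x     ]   [-c ]
  [ A    0  ] [ lambda ] = [ b ]

Solving the linear system:
  x*      = (0.4463, 2.2964, 0.1466)
  lambda* = (7.8697)
  f(x*)   = 9.1824

x* = (0.4463, 2.2964, 0.1466), lambda* = (7.8697)


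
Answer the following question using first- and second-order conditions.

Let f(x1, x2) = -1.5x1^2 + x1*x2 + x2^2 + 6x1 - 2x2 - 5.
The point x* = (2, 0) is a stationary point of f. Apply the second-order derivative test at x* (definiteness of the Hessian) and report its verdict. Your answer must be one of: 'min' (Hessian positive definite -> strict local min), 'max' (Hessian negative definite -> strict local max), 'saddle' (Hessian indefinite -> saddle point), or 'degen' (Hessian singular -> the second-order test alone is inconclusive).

Compute the Hessian H = grad^2 f:
  H = [[-3, 1], [1, 2]]
Verify stationarity: grad f(x*) = H x* + g = (0, 0).
Eigenvalues of H: -3.1926, 2.1926.
Eigenvalues have mixed signs, so H is indefinite -> x* is a saddle point.

saddle


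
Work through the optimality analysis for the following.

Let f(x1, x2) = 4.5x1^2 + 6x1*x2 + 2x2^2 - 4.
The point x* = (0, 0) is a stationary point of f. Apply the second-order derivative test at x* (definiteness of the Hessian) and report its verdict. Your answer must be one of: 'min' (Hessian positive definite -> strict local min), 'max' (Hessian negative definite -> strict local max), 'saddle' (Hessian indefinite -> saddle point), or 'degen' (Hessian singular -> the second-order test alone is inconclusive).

Compute the Hessian H = grad^2 f:
  H = [[9, 6], [6, 4]]
Verify stationarity: grad f(x*) = H x* + g = (0, 0).
Eigenvalues of H: 0, 13.
H has a zero eigenvalue (singular; positive semidefinite but not definite), so H is neither positive definite, negative definite, nor indefinite. The second-order test alone is inconclusive -> degen.
(Indeed, f is constant along the null direction of H through x*, so x* is not a strict local extremum.)

degen


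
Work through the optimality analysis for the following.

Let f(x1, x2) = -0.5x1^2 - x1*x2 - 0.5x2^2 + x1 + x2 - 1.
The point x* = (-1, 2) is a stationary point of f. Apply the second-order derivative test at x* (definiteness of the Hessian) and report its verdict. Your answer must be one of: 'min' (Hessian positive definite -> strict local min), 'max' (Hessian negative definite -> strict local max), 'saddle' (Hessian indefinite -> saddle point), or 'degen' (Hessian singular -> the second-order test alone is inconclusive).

Compute the Hessian H = grad^2 f:
  H = [[-1, -1], [-1, -1]]
Verify stationarity: grad f(x*) = H x* + g = (0, 0).
Eigenvalues of H: -2, 0.
H has a zero eigenvalue (singular; negative semidefinite but not definite), so H is neither positive definite, negative definite, nor indefinite. The second-order test alone is inconclusive -> degen.
(Indeed, f is constant along the null direction of H through x*, so x* is not a strict local extremum.)

degen


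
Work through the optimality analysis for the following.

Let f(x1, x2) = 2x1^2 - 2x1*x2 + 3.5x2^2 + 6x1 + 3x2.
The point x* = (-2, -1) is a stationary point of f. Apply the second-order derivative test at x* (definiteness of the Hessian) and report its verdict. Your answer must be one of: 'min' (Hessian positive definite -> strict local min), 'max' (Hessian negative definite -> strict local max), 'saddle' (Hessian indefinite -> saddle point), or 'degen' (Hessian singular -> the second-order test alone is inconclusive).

Compute the Hessian H = grad^2 f:
  H = [[4, -2], [-2, 7]]
Verify stationarity: grad f(x*) = H x* + g = (0, 0).
Eigenvalues of H: 3, 8.
Both eigenvalues > 0, so H is positive definite -> x* is a strict local min.

min


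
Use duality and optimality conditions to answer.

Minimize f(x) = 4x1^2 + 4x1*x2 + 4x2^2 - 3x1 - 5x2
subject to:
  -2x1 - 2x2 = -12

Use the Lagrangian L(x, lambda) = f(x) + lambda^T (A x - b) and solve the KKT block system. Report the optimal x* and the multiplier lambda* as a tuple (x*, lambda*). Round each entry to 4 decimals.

Form the Lagrangian:
  L(x, lambda) = (1/2) x^T Q x + c^T x + lambda^T (A x - b)
Stationarity (grad_x L = 0): Q x + c + A^T lambda = 0.
Primal feasibility: A x = b.

This gives the KKT block system:
  [ Q   A^T ] [ x     ]   [-c ]
  [ A    0  ] [ lambda ] = [ b ]

Solving the linear system:
  x*      = (2.75, 3.25)
  lambda* = (16)
  f(x*)   = 83.75

x* = (2.75, 3.25), lambda* = (16)


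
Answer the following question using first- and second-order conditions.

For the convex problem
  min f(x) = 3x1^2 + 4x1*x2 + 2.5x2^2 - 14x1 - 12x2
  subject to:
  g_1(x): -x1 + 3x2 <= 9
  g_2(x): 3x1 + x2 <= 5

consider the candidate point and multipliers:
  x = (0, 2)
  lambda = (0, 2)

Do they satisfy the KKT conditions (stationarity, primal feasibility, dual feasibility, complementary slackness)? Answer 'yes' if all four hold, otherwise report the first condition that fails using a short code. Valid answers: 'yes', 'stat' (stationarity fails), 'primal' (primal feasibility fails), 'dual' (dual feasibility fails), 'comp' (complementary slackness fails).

Gradient of f: grad f(x) = Q x + c = (-6, -2)
Constraint values g_i(x) = a_i^T x - b_i:
  g_1((0, 2)) = -3
  g_2((0, 2)) = -3
Stationarity residual: grad f(x) + sum_i lambda_i a_i = (0, 0)
  -> stationarity OK
Primal feasibility (all g_i <= 0): OK
Dual feasibility (all lambda_i >= 0): OK
Complementary slackness (lambda_i * g_i(x) = 0 for all i): FAILS

Verdict: the first failing condition is complementary_slackness -> comp.

comp


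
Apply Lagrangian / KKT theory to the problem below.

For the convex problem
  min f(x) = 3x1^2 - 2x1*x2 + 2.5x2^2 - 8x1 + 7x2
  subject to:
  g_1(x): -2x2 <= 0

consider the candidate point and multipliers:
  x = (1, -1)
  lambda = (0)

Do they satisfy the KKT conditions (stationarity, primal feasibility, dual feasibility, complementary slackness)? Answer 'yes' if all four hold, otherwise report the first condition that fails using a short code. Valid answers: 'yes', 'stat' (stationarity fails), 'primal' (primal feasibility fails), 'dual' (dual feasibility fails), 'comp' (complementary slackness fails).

Gradient of f: grad f(x) = Q x + c = (0, 0)
Constraint values g_i(x) = a_i^T x - b_i:
  g_1((1, -1)) = 2
Stationarity residual: grad f(x) + sum_i lambda_i a_i = (0, 0)
  -> stationarity OK
Primal feasibility (all g_i <= 0): FAILS
Dual feasibility (all lambda_i >= 0): OK
Complementary slackness (lambda_i * g_i(x) = 0 for all i): OK

Verdict: the first failing condition is primal_feasibility -> primal.

primal


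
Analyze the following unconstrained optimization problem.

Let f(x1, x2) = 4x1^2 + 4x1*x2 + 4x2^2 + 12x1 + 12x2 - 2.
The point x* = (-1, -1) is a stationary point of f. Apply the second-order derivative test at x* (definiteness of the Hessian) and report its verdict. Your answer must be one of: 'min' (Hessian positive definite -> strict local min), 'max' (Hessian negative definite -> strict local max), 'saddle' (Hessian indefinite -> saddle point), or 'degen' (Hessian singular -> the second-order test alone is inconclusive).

Compute the Hessian H = grad^2 f:
  H = [[8, 4], [4, 8]]
Verify stationarity: grad f(x*) = H x* + g = (0, 0).
Eigenvalues of H: 4, 12.
Both eigenvalues > 0, so H is positive definite -> x* is a strict local min.

min


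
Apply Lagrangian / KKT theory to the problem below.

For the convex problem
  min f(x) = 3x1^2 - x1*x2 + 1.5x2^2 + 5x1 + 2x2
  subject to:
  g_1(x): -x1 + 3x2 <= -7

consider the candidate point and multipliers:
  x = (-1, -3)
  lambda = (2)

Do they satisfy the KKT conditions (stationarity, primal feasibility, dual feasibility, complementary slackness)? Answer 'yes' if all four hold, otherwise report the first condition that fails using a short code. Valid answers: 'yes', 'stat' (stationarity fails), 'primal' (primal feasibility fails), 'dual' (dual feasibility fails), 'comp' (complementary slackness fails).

Gradient of f: grad f(x) = Q x + c = (2, -6)
Constraint values g_i(x) = a_i^T x - b_i:
  g_1((-1, -3)) = -1
Stationarity residual: grad f(x) + sum_i lambda_i a_i = (0, 0)
  -> stationarity OK
Primal feasibility (all g_i <= 0): OK
Dual feasibility (all lambda_i >= 0): OK
Complementary slackness (lambda_i * g_i(x) = 0 for all i): FAILS

Verdict: the first failing condition is complementary_slackness -> comp.

comp


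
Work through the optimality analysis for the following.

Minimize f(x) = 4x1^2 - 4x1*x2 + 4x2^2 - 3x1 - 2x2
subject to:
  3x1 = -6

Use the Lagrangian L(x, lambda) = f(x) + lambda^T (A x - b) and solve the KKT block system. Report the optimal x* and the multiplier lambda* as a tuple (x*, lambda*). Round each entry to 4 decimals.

Form the Lagrangian:
  L(x, lambda) = (1/2) x^T Q x + c^T x + lambda^T (A x - b)
Stationarity (grad_x L = 0): Q x + c + A^T lambda = 0.
Primal feasibility: A x = b.

This gives the KKT block system:
  [ Q   A^T ] [ x     ]   [-c ]
  [ A    0  ] [ lambda ] = [ b ]

Solving the linear system:
  x*      = (-2, -0.75)
  lambda* = (5.3333)
  f(x*)   = 19.75

x* = (-2, -0.75), lambda* = (5.3333)


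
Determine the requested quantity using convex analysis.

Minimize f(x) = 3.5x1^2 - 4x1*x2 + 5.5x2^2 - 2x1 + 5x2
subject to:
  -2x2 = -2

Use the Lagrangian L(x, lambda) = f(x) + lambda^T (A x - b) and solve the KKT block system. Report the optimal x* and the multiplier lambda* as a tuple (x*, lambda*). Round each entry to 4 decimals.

Form the Lagrangian:
  L(x, lambda) = (1/2) x^T Q x + c^T x + lambda^T (A x - b)
Stationarity (grad_x L = 0): Q x + c + A^T lambda = 0.
Primal feasibility: A x = b.

This gives the KKT block system:
  [ Q   A^T ] [ x     ]   [-c ]
  [ A    0  ] [ lambda ] = [ b ]

Solving the linear system:
  x*      = (0.8571, 1)
  lambda* = (6.2857)
  f(x*)   = 7.9286

x* = (0.8571, 1), lambda* = (6.2857)


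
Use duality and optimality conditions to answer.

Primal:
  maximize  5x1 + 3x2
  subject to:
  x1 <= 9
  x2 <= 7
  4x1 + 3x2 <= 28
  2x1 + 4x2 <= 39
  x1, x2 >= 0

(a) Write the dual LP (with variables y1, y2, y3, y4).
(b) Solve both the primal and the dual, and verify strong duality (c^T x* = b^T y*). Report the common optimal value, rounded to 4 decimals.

The standard primal-dual pair for 'max c^T x s.t. A x <= b, x >= 0' is:
  Dual:  min b^T y  s.t.  A^T y >= c,  y >= 0.

So the dual LP is:
  minimize  9y1 + 7y2 + 28y3 + 39y4
  subject to:
    y1 + 4y3 + 2y4 >= 5
    y2 + 3y3 + 4y4 >= 3
    y1, y2, y3, y4 >= 0

Solving the primal: x* = (7, 0).
  primal value c^T x* = 35.
Solving the dual: y* = (0, 0, 1.25, 0).
  dual value b^T y* = 35.
Strong duality: c^T x* = b^T y*. Confirmed.

35


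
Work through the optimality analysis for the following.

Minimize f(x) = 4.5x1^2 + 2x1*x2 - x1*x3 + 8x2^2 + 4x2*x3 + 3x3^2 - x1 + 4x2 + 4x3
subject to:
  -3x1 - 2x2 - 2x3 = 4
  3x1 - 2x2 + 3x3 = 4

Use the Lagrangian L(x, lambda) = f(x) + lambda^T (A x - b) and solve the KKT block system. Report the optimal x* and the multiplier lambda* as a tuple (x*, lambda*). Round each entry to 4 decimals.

Form the Lagrangian:
  L(x, lambda) = (1/2) x^T Q x + c^T x + lambda^T (A x - b)
Stationarity (grad_x L = 0): Q x + c + A^T lambda = 0.
Primal feasibility: A x = b.

This gives the KKT block system:
  [ Q   A^T ] [ x     ]   [-c ]
  [ A    0  ] [ lambda ] = [ b ]

Solving the linear system:
  x*      = (-0.3541, -1.8938, 0.4249)
  lambda* = (-7.7271, -4.9275)
  f(x*)   = 22.5484

x* = (-0.3541, -1.8938, 0.4249), lambda* = (-7.7271, -4.9275)


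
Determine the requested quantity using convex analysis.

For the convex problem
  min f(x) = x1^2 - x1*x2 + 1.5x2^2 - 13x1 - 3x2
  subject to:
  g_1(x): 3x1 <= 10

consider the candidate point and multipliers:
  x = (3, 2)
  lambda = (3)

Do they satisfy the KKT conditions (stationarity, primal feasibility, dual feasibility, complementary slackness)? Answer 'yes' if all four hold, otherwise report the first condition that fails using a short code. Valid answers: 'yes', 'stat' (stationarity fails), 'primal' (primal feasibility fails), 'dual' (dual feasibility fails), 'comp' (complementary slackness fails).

Gradient of f: grad f(x) = Q x + c = (-9, 0)
Constraint values g_i(x) = a_i^T x - b_i:
  g_1((3, 2)) = -1
Stationarity residual: grad f(x) + sum_i lambda_i a_i = (0, 0)
  -> stationarity OK
Primal feasibility (all g_i <= 0): OK
Dual feasibility (all lambda_i >= 0): OK
Complementary slackness (lambda_i * g_i(x) = 0 for all i): FAILS

Verdict: the first failing condition is complementary_slackness -> comp.

comp


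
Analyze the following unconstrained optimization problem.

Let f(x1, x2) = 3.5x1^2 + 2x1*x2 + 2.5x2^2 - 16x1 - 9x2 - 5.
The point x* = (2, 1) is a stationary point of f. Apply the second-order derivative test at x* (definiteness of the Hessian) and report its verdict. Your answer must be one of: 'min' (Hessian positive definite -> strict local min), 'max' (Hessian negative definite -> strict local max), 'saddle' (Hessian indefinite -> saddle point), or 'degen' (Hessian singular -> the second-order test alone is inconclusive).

Compute the Hessian H = grad^2 f:
  H = [[7, 2], [2, 5]]
Verify stationarity: grad f(x*) = H x* + g = (0, 0).
Eigenvalues of H: 3.7639, 8.2361.
Both eigenvalues > 0, so H is positive definite -> x* is a strict local min.

min


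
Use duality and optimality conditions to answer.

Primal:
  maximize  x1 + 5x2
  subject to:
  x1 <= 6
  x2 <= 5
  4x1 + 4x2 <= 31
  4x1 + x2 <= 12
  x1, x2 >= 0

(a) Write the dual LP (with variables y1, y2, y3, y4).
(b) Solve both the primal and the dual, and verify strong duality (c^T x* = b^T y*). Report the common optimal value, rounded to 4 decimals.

The standard primal-dual pair for 'max c^T x s.t. A x <= b, x >= 0' is:
  Dual:  min b^T y  s.t.  A^T y >= c,  y >= 0.

So the dual LP is:
  minimize  6y1 + 5y2 + 31y3 + 12y4
  subject to:
    y1 + 4y3 + 4y4 >= 1
    y2 + 4y3 + y4 >= 5
    y1, y2, y3, y4 >= 0

Solving the primal: x* = (1.75, 5).
  primal value c^T x* = 26.75.
Solving the dual: y* = (0, 4.75, 0, 0.25).
  dual value b^T y* = 26.75.
Strong duality: c^T x* = b^T y*. Confirmed.

26.75


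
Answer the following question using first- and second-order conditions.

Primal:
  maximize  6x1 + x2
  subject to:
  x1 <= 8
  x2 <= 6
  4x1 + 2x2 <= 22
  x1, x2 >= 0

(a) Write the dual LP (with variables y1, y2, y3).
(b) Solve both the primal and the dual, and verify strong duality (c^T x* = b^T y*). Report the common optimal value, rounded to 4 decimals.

The standard primal-dual pair for 'max c^T x s.t. A x <= b, x >= 0' is:
  Dual:  min b^T y  s.t.  A^T y >= c,  y >= 0.

So the dual LP is:
  minimize  8y1 + 6y2 + 22y3
  subject to:
    y1 + 4y3 >= 6
    y2 + 2y3 >= 1
    y1, y2, y3 >= 0

Solving the primal: x* = (5.5, 0).
  primal value c^T x* = 33.
Solving the dual: y* = (0, 0, 1.5).
  dual value b^T y* = 33.
Strong duality: c^T x* = b^T y*. Confirmed.

33


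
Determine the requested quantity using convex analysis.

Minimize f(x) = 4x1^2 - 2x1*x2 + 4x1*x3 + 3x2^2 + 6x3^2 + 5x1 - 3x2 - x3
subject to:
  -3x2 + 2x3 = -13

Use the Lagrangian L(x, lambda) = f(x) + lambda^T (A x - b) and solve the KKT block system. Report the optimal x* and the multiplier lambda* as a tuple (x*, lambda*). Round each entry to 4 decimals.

Form the Lagrangian:
  L(x, lambda) = (1/2) x^T Q x + c^T x + lambda^T (A x - b)
Stationarity (grad_x L = 0): Q x + c + A^T lambda = 0.
Primal feasibility: A x = b.

This gives the KKT block system:
  [ Q   A^T ] [ x     ]   [-c ]
  [ A    0  ] [ lambda ] = [ b ]

Solving the linear system:
  x*      = (0.8347, 3.5806, -1.129)
  lambda* = (5.6048)
  f(x*)   = 33.7117

x* = (0.8347, 3.5806, -1.129), lambda* = (5.6048)


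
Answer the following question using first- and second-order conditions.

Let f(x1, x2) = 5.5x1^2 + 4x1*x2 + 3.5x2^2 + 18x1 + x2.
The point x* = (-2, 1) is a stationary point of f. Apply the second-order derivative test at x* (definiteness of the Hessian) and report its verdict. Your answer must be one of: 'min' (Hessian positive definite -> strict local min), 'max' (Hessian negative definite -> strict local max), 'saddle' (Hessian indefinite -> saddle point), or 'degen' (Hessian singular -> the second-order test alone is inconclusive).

Compute the Hessian H = grad^2 f:
  H = [[11, 4], [4, 7]]
Verify stationarity: grad f(x*) = H x* + g = (0, 0).
Eigenvalues of H: 4.5279, 13.4721.
Both eigenvalues > 0, so H is positive definite -> x* is a strict local min.

min


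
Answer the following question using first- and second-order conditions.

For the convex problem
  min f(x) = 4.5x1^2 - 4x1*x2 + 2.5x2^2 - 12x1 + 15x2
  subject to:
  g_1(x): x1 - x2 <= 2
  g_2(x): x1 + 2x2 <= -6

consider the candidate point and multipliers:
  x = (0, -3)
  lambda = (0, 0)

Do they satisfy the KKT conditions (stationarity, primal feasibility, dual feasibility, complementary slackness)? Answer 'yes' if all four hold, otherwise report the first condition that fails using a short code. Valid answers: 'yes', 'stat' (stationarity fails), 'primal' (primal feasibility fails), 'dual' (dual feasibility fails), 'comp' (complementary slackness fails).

Gradient of f: grad f(x) = Q x + c = (0, 0)
Constraint values g_i(x) = a_i^T x - b_i:
  g_1((0, -3)) = 1
  g_2((0, -3)) = 0
Stationarity residual: grad f(x) + sum_i lambda_i a_i = (0, 0)
  -> stationarity OK
Primal feasibility (all g_i <= 0): FAILS
Dual feasibility (all lambda_i >= 0): OK
Complementary slackness (lambda_i * g_i(x) = 0 for all i): OK

Verdict: the first failing condition is primal_feasibility -> primal.

primal


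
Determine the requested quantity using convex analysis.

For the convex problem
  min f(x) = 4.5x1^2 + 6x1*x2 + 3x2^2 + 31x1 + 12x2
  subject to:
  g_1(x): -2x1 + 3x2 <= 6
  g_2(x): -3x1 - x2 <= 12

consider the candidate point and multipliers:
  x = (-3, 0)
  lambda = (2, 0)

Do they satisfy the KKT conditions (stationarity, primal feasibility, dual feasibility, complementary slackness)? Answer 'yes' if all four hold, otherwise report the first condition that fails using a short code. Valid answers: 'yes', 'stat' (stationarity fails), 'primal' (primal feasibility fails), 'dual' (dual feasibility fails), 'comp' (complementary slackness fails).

Gradient of f: grad f(x) = Q x + c = (4, -6)
Constraint values g_i(x) = a_i^T x - b_i:
  g_1((-3, 0)) = 0
  g_2((-3, 0)) = -3
Stationarity residual: grad f(x) + sum_i lambda_i a_i = (0, 0)
  -> stationarity OK
Primal feasibility (all g_i <= 0): OK
Dual feasibility (all lambda_i >= 0): OK
Complementary slackness (lambda_i * g_i(x) = 0 for all i): OK

Verdict: yes, KKT holds.

yes


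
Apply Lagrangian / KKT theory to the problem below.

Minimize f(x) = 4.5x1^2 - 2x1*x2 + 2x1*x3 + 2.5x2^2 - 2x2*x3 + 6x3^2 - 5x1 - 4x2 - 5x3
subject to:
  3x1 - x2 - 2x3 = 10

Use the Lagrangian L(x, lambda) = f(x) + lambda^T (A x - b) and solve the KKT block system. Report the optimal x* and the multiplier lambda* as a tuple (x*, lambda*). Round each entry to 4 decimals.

Form the Lagrangian:
  L(x, lambda) = (1/2) x^T Q x + c^T x + lambda^T (A x - b)
Stationarity (grad_x L = 0): Q x + c + A^T lambda = 0.
Primal feasibility: A x = b.

This gives the KKT block system:
  [ Q   A^T ] [ x     ]   [-c ]
  [ A    0  ] [ lambda ] = [ b ]

Solving the linear system:
  x*      = (2.8077, 0.3615, -0.9692)
  lambda* = (-5.8692)
  f(x*)   = 24.0269

x* = (2.8077, 0.3615, -0.9692), lambda* = (-5.8692)


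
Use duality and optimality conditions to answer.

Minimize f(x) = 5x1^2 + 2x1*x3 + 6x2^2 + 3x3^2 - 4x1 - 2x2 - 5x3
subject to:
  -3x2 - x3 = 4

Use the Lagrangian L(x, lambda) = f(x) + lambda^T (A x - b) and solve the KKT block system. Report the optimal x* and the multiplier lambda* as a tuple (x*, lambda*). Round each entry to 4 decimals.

Form the Lagrangian:
  L(x, lambda) = (1/2) x^T Q x + c^T x + lambda^T (A x - b)
Stationarity (grad_x L = 0): Q x + c + A^T lambda = 0.
Primal feasibility: A x = b.

This gives the KKT block system:
  [ Q   A^T ] [ x     ]   [-c ]
  [ A    0  ] [ lambda ] = [ b ]

Solving the linear system:
  x*      = (0.4519, -1.2468, -0.2596)
  lambda* = (-5.6538)
  f(x*)   = 12.2997

x* = (0.4519, -1.2468, -0.2596), lambda* = (-5.6538)


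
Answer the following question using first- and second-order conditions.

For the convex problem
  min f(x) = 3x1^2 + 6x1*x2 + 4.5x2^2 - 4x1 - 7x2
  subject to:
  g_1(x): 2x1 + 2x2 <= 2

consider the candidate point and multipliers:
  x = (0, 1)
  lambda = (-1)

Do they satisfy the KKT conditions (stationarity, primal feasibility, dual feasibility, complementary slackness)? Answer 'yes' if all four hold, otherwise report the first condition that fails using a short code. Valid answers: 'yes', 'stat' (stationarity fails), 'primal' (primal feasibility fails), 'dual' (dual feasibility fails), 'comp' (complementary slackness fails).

Gradient of f: grad f(x) = Q x + c = (2, 2)
Constraint values g_i(x) = a_i^T x - b_i:
  g_1((0, 1)) = 0
Stationarity residual: grad f(x) + sum_i lambda_i a_i = (0, 0)
  -> stationarity OK
Primal feasibility (all g_i <= 0): OK
Dual feasibility (all lambda_i >= 0): FAILS
Complementary slackness (lambda_i * g_i(x) = 0 for all i): OK

Verdict: the first failing condition is dual_feasibility -> dual.

dual


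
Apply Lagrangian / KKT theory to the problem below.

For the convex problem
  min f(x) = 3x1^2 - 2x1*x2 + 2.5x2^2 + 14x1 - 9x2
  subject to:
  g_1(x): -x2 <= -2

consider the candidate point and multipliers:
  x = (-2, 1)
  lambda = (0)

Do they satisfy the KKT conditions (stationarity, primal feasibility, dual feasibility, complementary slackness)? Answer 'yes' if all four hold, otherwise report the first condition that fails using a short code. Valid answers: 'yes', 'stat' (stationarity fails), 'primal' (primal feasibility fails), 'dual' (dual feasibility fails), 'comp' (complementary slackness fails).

Gradient of f: grad f(x) = Q x + c = (0, 0)
Constraint values g_i(x) = a_i^T x - b_i:
  g_1((-2, 1)) = 1
Stationarity residual: grad f(x) + sum_i lambda_i a_i = (0, 0)
  -> stationarity OK
Primal feasibility (all g_i <= 0): FAILS
Dual feasibility (all lambda_i >= 0): OK
Complementary slackness (lambda_i * g_i(x) = 0 for all i): OK

Verdict: the first failing condition is primal_feasibility -> primal.

primal


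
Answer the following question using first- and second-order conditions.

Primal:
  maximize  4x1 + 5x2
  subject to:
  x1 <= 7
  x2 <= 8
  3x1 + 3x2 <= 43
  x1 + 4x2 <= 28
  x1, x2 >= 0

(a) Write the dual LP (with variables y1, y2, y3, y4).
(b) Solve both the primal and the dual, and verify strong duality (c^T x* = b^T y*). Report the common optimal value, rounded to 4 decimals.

The standard primal-dual pair for 'max c^T x s.t. A x <= b, x >= 0' is:
  Dual:  min b^T y  s.t.  A^T y >= c,  y >= 0.

So the dual LP is:
  minimize  7y1 + 8y2 + 43y3 + 28y4
  subject to:
    y1 + 3y3 + y4 >= 4
    y2 + 3y3 + 4y4 >= 5
    y1, y2, y3, y4 >= 0

Solving the primal: x* = (7, 5.25).
  primal value c^T x* = 54.25.
Solving the dual: y* = (2.75, 0, 0, 1.25).
  dual value b^T y* = 54.25.
Strong duality: c^T x* = b^T y*. Confirmed.

54.25


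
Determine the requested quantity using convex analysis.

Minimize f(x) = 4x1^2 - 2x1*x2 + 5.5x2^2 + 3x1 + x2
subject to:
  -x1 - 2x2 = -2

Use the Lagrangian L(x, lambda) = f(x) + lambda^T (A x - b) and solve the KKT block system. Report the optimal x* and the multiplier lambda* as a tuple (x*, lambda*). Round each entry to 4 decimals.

Form the Lagrangian:
  L(x, lambda) = (1/2) x^T Q x + c^T x + lambda^T (A x - b)
Stationarity (grad_x L = 0): Q x + c + A^T lambda = 0.
Primal feasibility: A x = b.

This gives the KKT block system:
  [ Q   A^T ] [ x     ]   [-c ]
  [ A    0  ] [ lambda ] = [ b ]

Solving the linear system:
  x*      = (0.3922, 0.8039)
  lambda* = (4.5294)
  f(x*)   = 5.5196

x* = (0.3922, 0.8039), lambda* = (4.5294)


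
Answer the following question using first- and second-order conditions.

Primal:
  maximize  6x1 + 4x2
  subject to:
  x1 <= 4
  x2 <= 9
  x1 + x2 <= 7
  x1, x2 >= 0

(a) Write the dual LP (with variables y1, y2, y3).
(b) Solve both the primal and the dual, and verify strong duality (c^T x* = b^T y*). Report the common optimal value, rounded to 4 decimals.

The standard primal-dual pair for 'max c^T x s.t. A x <= b, x >= 0' is:
  Dual:  min b^T y  s.t.  A^T y >= c,  y >= 0.

So the dual LP is:
  minimize  4y1 + 9y2 + 7y3
  subject to:
    y1 + y3 >= 6
    y2 + y3 >= 4
    y1, y2, y3 >= 0

Solving the primal: x* = (4, 3).
  primal value c^T x* = 36.
Solving the dual: y* = (2, 0, 4).
  dual value b^T y* = 36.
Strong duality: c^T x* = b^T y*. Confirmed.

36


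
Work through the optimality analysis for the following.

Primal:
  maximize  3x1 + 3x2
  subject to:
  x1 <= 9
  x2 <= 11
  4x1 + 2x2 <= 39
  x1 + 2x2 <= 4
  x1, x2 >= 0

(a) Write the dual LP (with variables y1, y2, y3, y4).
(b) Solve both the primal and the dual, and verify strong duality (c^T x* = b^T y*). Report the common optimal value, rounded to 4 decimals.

The standard primal-dual pair for 'max c^T x s.t. A x <= b, x >= 0' is:
  Dual:  min b^T y  s.t.  A^T y >= c,  y >= 0.

So the dual LP is:
  minimize  9y1 + 11y2 + 39y3 + 4y4
  subject to:
    y1 + 4y3 + y4 >= 3
    y2 + 2y3 + 2y4 >= 3
    y1, y2, y3, y4 >= 0

Solving the primal: x* = (4, 0).
  primal value c^T x* = 12.
Solving the dual: y* = (0, 0, 0, 3).
  dual value b^T y* = 12.
Strong duality: c^T x* = b^T y*. Confirmed.

12


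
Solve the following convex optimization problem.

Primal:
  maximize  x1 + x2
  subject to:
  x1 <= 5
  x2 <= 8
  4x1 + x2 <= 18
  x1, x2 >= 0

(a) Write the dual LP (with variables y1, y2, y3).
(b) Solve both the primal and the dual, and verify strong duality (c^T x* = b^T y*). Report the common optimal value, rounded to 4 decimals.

The standard primal-dual pair for 'max c^T x s.t. A x <= b, x >= 0' is:
  Dual:  min b^T y  s.t.  A^T y >= c,  y >= 0.

So the dual LP is:
  minimize  5y1 + 8y2 + 18y3
  subject to:
    y1 + 4y3 >= 1
    y2 + y3 >= 1
    y1, y2, y3 >= 0

Solving the primal: x* = (2.5, 8).
  primal value c^T x* = 10.5.
Solving the dual: y* = (0, 0.75, 0.25).
  dual value b^T y* = 10.5.
Strong duality: c^T x* = b^T y*. Confirmed.

10.5


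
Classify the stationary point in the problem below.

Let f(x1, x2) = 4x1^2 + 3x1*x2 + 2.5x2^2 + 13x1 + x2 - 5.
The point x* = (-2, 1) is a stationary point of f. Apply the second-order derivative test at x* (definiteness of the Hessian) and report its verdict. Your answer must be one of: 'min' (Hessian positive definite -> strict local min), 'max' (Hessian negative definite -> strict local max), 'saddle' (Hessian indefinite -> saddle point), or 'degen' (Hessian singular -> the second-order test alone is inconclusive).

Compute the Hessian H = grad^2 f:
  H = [[8, 3], [3, 5]]
Verify stationarity: grad f(x*) = H x* + g = (0, 0).
Eigenvalues of H: 3.1459, 9.8541.
Both eigenvalues > 0, so H is positive definite -> x* is a strict local min.

min


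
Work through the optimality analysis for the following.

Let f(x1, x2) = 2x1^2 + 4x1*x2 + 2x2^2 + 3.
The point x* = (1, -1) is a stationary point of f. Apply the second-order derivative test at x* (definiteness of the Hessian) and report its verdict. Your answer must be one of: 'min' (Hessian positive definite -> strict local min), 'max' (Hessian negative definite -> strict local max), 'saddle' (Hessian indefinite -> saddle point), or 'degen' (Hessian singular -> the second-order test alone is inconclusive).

Compute the Hessian H = grad^2 f:
  H = [[4, 4], [4, 4]]
Verify stationarity: grad f(x*) = H x* + g = (0, 0).
Eigenvalues of H: 0, 8.
H has a zero eigenvalue (singular; positive semidefinite but not definite), so H is neither positive definite, negative definite, nor indefinite. The second-order test alone is inconclusive -> degen.
(Indeed, f is constant along the null direction of H through x*, so x* is not a strict local extremum.)

degen


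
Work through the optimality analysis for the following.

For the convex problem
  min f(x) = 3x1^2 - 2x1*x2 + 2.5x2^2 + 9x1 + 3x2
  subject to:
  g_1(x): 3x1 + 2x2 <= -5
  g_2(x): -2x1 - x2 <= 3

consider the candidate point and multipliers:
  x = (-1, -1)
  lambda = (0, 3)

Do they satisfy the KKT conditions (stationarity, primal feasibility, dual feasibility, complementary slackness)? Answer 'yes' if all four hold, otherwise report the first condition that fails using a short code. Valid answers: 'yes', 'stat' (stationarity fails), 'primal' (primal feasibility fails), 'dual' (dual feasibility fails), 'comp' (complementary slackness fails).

Gradient of f: grad f(x) = Q x + c = (5, 0)
Constraint values g_i(x) = a_i^T x - b_i:
  g_1((-1, -1)) = 0
  g_2((-1, -1)) = 0
Stationarity residual: grad f(x) + sum_i lambda_i a_i = (-1, -3)
  -> stationarity FAILS
Primal feasibility (all g_i <= 0): OK
Dual feasibility (all lambda_i >= 0): OK
Complementary slackness (lambda_i * g_i(x) = 0 for all i): OK

Verdict: the first failing condition is stationarity -> stat.

stat


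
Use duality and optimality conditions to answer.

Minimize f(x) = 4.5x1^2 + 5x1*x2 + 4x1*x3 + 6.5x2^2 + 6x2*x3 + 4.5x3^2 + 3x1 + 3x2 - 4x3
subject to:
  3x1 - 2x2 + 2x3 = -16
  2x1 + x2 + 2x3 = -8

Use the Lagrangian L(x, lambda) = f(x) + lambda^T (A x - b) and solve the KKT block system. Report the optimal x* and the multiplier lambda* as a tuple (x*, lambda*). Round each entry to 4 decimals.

Form the Lagrangian:
  L(x, lambda) = (1/2) x^T Q x + c^T x + lambda^T (A x - b)
Stationarity (grad_x L = 0): Q x + c + A^T lambda = 0.
Primal feasibility: A x = b.

This gives the KKT block system:
  [ Q   A^T ] [ x     ]   [-c ]
  [ A    0  ] [ lambda ] = [ b ]

Solving the linear system:
  x*      = (-3.2333, 1.5889, -1.5612)
  lambda* = (2.9492, 7.776)
  f(x*)   = 55.3533

x* = (-3.2333, 1.5889, -1.5612), lambda* = (2.9492, 7.776)


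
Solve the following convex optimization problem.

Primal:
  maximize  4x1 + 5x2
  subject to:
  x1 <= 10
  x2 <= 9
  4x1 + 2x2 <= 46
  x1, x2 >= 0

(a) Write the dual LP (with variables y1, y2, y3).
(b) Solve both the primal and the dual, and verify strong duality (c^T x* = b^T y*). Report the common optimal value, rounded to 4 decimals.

The standard primal-dual pair for 'max c^T x s.t. A x <= b, x >= 0' is:
  Dual:  min b^T y  s.t.  A^T y >= c,  y >= 0.

So the dual LP is:
  minimize  10y1 + 9y2 + 46y3
  subject to:
    y1 + 4y3 >= 4
    y2 + 2y3 >= 5
    y1, y2, y3 >= 0

Solving the primal: x* = (7, 9).
  primal value c^T x* = 73.
Solving the dual: y* = (0, 3, 1).
  dual value b^T y* = 73.
Strong duality: c^T x* = b^T y*. Confirmed.

73


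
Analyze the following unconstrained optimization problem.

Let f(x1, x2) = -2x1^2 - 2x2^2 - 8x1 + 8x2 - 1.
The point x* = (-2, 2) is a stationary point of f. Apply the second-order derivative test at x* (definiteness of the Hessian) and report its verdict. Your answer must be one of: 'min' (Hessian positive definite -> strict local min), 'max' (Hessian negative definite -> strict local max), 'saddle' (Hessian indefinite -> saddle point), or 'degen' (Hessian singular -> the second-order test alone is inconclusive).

Compute the Hessian H = grad^2 f:
  H = [[-4, 0], [0, -4]]
Verify stationarity: grad f(x*) = H x* + g = (0, 0).
Eigenvalues of H: -4, -4.
Both eigenvalues < 0, so H is negative definite -> x* is a strict local max.

max


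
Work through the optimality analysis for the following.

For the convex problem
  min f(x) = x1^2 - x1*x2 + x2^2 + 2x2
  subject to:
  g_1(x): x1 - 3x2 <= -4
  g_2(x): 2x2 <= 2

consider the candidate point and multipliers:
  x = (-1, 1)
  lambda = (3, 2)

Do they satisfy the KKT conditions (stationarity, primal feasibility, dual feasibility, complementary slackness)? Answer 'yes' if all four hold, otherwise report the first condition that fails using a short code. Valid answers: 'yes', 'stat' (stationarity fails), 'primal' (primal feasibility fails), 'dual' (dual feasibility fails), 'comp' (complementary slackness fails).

Gradient of f: grad f(x) = Q x + c = (-3, 5)
Constraint values g_i(x) = a_i^T x - b_i:
  g_1((-1, 1)) = 0
  g_2((-1, 1)) = 0
Stationarity residual: grad f(x) + sum_i lambda_i a_i = (0, 0)
  -> stationarity OK
Primal feasibility (all g_i <= 0): OK
Dual feasibility (all lambda_i >= 0): OK
Complementary slackness (lambda_i * g_i(x) = 0 for all i): OK

Verdict: yes, KKT holds.

yes


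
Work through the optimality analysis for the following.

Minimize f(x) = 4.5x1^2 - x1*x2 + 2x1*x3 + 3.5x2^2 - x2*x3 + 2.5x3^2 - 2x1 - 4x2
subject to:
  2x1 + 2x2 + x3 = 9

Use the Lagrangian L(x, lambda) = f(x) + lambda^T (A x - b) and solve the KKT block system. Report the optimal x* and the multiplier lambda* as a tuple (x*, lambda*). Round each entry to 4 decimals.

Form the Lagrangian:
  L(x, lambda) = (1/2) x^T Q x + c^T x + lambda^T (A x - b)
Stationarity (grad_x L = 0): Q x + c + A^T lambda = 0.
Primal feasibility: A x = b.

This gives the KKT block system:
  [ Q   A^T ] [ x     ]   [-c ]
  [ A    0  ] [ lambda ] = [ b ]

Solving the linear system:
  x*      = (1.5, 2.5, 1)
  lambda* = (-5.5)
  f(x*)   = 18.25

x* = (1.5, 2.5, 1), lambda* = (-5.5)


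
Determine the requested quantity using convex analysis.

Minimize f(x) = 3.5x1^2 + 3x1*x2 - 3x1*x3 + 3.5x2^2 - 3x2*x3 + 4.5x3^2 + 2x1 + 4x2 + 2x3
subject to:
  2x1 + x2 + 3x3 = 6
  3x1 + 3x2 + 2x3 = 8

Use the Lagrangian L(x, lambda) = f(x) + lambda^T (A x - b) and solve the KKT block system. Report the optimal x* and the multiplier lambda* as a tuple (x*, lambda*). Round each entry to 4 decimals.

Form the Lagrangian:
  L(x, lambda) = (1/2) x^T Q x + c^T x + lambda^T (A x - b)
Stationarity (grad_x L = 0): Q x + c + A^T lambda = 0.
Primal feasibility: A x = b.

This gives the KKT block system:
  [ Q   A^T ] [ x     ]   [-c ]
  [ A    0  ] [ lambda ] = [ b ]

Solving the linear system:
  x*      = (1.1153, 0.9176, 0.9506)
  lambda* = (1.2094, -4.0424)
  f(x*)   = 16.4424

x* = (1.1153, 0.9176, 0.9506), lambda* = (1.2094, -4.0424)


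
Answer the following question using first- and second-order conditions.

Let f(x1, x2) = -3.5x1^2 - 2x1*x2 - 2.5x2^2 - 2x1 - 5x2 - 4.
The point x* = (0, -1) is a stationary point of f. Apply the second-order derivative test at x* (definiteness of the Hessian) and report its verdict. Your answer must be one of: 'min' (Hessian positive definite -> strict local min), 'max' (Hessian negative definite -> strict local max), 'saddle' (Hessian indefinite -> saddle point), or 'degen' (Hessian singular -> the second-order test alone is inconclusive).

Compute the Hessian H = grad^2 f:
  H = [[-7, -2], [-2, -5]]
Verify stationarity: grad f(x*) = H x* + g = (0, 0).
Eigenvalues of H: -8.2361, -3.7639.
Both eigenvalues < 0, so H is negative definite -> x* is a strict local max.

max


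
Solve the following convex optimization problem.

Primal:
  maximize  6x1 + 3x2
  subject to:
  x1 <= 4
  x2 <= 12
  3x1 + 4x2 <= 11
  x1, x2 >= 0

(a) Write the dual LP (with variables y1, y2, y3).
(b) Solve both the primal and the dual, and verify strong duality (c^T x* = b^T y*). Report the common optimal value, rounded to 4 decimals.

The standard primal-dual pair for 'max c^T x s.t. A x <= b, x >= 0' is:
  Dual:  min b^T y  s.t.  A^T y >= c,  y >= 0.

So the dual LP is:
  minimize  4y1 + 12y2 + 11y3
  subject to:
    y1 + 3y3 >= 6
    y2 + 4y3 >= 3
    y1, y2, y3 >= 0

Solving the primal: x* = (3.6667, 0).
  primal value c^T x* = 22.
Solving the dual: y* = (0, 0, 2).
  dual value b^T y* = 22.
Strong duality: c^T x* = b^T y*. Confirmed.

22


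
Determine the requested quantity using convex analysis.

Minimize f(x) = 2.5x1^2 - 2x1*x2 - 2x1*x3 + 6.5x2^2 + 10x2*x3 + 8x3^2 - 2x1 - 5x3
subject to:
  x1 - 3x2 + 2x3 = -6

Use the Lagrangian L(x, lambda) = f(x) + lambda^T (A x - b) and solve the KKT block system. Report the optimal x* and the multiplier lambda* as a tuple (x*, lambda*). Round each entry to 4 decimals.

Form the Lagrangian:
  L(x, lambda) = (1/2) x^T Q x + c^T x + lambda^T (A x - b)
Stationarity (grad_x L = 0): Q x + c + A^T lambda = 0.
Primal feasibility: A x = b.

This gives the KKT block system:
  [ Q   A^T ] [ x     ]   [-c ]
  [ A    0  ] [ lambda ] = [ b ]

Solving the linear system:
  x*      = (-0.0013, 1.3857, -0.9208)
  lambda* = (2.9364)
  f(x*)   = 11.1123

x* = (-0.0013, 1.3857, -0.9208), lambda* = (2.9364)
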